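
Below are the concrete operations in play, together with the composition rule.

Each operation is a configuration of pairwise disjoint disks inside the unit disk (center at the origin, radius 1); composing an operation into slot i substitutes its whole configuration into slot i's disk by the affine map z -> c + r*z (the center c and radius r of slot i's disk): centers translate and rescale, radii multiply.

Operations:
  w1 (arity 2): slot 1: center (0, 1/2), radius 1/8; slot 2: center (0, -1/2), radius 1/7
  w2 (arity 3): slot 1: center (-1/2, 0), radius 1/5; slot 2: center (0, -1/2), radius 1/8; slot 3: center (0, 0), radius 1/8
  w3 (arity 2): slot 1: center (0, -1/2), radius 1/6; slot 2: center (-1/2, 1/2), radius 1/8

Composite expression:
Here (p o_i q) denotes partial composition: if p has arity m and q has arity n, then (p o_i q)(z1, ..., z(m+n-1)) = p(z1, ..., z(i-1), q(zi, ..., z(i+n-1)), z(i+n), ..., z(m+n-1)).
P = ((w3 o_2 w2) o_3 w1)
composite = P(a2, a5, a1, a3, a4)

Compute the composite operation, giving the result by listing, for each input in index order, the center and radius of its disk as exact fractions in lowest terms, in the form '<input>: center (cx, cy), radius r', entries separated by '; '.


a1: center (-1/2, 57/128), radius 1/512; a2: center (0, -1/2), radius 1/6; a3: center (-1/2, 55/128), radius 1/448; a4: center (-1/2, 1/2), radius 1/64; a5: center (-9/16, 1/2), radius 1/40

Follow each a-input down from w3: c' goes to c + r*c', radius to r*r'.
for a2, the 1-step affine chain lands on center (0, -1/2), radius 1/6
for a5, the 2-step affine chain lands on center (-9/16, 1/2), radius 1/40
for a1, the 3-step affine chain lands on center (-1/2, 57/128), radius 1/512
for a3, the 3-step affine chain lands on center (-1/2, 55/128), radius 1/448
for a4, the 2-step affine chain lands on center (-1/2, 1/2), radius 1/64


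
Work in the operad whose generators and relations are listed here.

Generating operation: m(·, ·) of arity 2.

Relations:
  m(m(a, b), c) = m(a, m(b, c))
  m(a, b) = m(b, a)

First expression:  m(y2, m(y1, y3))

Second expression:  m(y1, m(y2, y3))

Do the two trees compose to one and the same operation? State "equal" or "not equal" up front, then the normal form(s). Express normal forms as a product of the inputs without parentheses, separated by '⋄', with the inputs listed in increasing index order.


equal: each reduces to y1 ⋄ y2 ⋄ y3

Reducing the first expression gives y1 ⋄ y2 ⋄ y3
Reducing the second expression gives y1 ⋄ y2 ⋄ y3
One common form — equal.


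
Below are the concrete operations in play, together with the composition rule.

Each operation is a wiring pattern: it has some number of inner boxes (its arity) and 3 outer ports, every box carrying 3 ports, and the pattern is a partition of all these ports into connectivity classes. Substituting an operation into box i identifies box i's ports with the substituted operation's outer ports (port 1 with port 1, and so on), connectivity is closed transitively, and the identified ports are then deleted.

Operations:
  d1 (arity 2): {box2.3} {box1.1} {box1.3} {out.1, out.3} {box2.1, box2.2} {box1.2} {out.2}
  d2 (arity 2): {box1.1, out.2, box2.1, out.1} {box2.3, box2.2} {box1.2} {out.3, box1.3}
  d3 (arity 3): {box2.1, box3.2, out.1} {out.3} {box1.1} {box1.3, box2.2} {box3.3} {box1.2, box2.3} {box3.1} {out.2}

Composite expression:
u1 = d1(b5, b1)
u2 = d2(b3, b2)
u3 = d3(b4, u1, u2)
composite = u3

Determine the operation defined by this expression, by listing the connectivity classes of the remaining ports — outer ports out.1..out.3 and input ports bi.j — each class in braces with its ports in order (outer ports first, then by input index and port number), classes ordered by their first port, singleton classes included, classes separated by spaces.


{out.1, b2.1, b3.1, b4.2} {out.2} {out.3} {b1.1, b1.2} {b1.3} {b2.2, b2.3} {b3.2} {b3.3} {b4.1} {b4.3} {b5.1} {b5.2} {b5.3}

Connectivity passes through glued d3-boundaries; trace each wire chain.
the subtree at d1 composes to {out.1, out.3} {out.2} {b1.1, b1.2} {b1.3} {b5.1} {b5.2} {b5.3} on (b5, b1); out.j = own outer ports
the subtree at d2 composes to {out.1, out.2, b2.1, b3.1} {out.3, b3.3} {b2.2, b2.3} {b3.2} on (b3, b2); out.j = own outer ports
the subtree at d3 composes to {out.1, b2.1, b3.1, b4.2} {out.2} {out.3} {b1.1, b1.2} {b1.3} {b2.2, b2.3} {b3.2} {b3.3} {b4.1} {b4.3} {b5.1} {b5.2} {b5.3} on (b4, b5, b1, b3, b2); out.j = own outer ports


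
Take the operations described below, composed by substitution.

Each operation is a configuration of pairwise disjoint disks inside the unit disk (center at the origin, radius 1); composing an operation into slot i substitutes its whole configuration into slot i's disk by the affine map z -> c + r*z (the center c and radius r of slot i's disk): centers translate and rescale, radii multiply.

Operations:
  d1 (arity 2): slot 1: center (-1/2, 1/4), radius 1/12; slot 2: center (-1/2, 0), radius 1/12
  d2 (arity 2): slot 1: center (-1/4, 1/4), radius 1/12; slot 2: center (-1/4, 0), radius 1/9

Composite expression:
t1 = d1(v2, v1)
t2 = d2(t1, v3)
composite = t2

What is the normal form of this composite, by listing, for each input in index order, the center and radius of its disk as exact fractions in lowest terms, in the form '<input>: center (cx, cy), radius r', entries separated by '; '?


v1: center (-7/24, 1/4), radius 1/144; v2: center (-7/24, 13/48), radius 1/144; v3: center (-1/4, 0), radius 1/9

Each v-disk chains the slot maps above it in d2; radii multiply.
v2: after 2 affine steps, its disk has center (-7/24, 13/48), radius 1/144
v1: after 2 affine steps, its disk has center (-7/24, 1/4), radius 1/144
v3: after 1 affine step, its disk has center (-1/4, 0), radius 1/9


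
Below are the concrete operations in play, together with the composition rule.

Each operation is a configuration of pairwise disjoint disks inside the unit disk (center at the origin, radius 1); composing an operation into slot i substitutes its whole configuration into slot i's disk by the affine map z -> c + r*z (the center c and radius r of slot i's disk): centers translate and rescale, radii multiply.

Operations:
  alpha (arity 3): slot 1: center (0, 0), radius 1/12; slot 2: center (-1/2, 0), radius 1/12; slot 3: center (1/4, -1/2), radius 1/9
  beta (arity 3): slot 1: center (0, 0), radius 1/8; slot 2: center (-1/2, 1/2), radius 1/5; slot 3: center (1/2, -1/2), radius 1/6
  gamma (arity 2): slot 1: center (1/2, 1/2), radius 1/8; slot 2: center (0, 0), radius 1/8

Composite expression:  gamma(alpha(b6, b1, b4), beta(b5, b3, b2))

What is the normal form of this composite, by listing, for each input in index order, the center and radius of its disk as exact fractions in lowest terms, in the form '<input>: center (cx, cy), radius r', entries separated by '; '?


b1: center (7/16, 1/2), radius 1/96; b2: center (1/16, -1/16), radius 1/48; b3: center (-1/16, 1/16), radius 1/40; b4: center (17/32, 7/16), radius 1/72; b5: center (0, 0), radius 1/64; b6: center (1/2, 1/2), radius 1/96

Below gamma, radii multiply path by path; the b-disk centers shift.
tracing b6 down its 2-map path: center (1/2, 1/2), radius 1/96
tracing b1 down its 2-map path: center (7/16, 1/2), radius 1/96
tracing b4 down its 2-map path: center (17/32, 7/16), radius 1/72
tracing b5 down its 2-map path: center (0, 0), radius 1/64
tracing b3 down its 2-map path: center (-1/16, 1/16), radius 1/40
tracing b2 down its 2-map path: center (1/16, -1/16), radius 1/48


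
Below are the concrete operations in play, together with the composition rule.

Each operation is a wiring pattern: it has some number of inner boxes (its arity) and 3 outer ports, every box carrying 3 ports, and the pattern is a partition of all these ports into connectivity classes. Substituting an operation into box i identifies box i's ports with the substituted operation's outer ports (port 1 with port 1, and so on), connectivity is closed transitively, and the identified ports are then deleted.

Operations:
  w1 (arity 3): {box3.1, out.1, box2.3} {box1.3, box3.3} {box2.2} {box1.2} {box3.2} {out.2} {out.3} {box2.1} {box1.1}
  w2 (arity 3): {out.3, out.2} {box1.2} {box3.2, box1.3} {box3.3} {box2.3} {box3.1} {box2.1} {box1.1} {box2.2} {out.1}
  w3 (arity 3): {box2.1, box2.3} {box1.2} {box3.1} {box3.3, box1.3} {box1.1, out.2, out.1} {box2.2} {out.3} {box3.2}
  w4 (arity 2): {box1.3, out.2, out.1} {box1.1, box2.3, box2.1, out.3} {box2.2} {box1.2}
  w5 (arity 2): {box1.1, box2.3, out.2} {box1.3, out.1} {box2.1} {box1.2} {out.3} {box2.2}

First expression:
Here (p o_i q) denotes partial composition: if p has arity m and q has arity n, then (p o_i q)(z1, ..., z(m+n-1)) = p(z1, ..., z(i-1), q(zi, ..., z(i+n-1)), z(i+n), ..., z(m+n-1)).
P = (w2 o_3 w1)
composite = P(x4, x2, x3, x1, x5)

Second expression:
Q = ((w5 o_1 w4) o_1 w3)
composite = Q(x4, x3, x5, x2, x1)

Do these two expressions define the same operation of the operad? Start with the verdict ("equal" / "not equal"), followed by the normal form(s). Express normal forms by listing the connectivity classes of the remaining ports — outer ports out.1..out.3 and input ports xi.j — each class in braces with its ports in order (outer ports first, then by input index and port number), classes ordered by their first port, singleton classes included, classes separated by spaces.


not equal; first: {out.1} {out.2, out.3} {x1.1} {x1.2} {x1.3, x5.1} {x2.1} {x2.2} {x2.3} {x3.1} {x3.2} {x3.3, x5.3} {x4.1} {x4.2} {x4.3} {x5.2}; second: {out.1, x2.1, x2.3, x4.1} {out.2, x1.3} {out.3} {x1.1} {x1.2} {x2.2} {x3.1, x3.3} {x3.2} {x4.2} {x4.3, x5.3} {x5.1} {x5.2}

In normal form, the first expression is {out.1} {out.2, out.3} {x1.1} {x1.2} {x1.3, x5.1} {x2.1} {x2.2} {x2.3} {x3.1} {x3.2} {x3.3, x5.3} {x4.1} {x4.2} {x4.3} {x5.2}
In normal form, the second expression is {out.1, x2.1, x2.3, x4.1} {out.2, x1.3} {out.3} {x1.1} {x1.2} {x2.2} {x3.1, x3.3} {x3.2} {x4.2} {x4.3, x5.3} {x5.1} {x5.2}
The forms do not match — not equal.


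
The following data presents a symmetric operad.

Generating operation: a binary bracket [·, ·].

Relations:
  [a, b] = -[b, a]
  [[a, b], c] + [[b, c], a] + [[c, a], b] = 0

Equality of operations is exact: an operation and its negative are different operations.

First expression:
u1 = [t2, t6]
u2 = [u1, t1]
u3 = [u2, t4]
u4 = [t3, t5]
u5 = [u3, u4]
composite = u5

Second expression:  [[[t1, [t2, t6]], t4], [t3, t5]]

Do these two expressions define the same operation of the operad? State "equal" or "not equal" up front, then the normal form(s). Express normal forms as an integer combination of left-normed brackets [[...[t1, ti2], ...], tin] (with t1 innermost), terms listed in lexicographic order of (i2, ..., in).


not equal; the first gives -[[[[[t1, t2], t6], t4], t3], t5] + [[[[[t1, t2], t6], t4], t5], t3] + [[[[[t1, t6], t2], t4], t3], t5] - [[[[[t1, t6], t2], t4], t5], t3] and the second [[[[[t1, t2], t6], t4], t3], t5] - [[[[[t1, t2], t6], t4], t5], t3] - [[[[[t1, t6], t2], t4], t3], t5] + [[[[[t1, t6], t2], t4], t5], t3]


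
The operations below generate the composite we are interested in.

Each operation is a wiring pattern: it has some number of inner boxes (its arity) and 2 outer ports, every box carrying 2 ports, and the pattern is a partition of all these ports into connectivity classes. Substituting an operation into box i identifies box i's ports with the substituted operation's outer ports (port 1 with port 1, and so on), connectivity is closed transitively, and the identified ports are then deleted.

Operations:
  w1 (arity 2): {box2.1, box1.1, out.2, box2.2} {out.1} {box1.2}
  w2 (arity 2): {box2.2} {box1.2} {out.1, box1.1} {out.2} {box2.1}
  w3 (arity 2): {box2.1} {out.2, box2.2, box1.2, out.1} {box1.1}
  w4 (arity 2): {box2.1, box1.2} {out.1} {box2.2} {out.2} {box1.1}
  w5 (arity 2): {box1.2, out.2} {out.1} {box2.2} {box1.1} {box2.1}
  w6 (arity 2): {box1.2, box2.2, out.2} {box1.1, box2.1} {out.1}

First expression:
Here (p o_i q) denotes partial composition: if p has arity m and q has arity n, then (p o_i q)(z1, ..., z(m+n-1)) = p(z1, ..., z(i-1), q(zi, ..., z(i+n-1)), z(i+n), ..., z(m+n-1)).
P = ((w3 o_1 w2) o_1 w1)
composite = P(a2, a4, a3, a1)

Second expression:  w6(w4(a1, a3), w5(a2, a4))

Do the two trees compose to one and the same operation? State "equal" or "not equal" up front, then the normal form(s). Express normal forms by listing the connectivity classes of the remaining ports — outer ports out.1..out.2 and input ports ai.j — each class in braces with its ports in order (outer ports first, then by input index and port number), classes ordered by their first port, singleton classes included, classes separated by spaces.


not equal — first {out.1, out.2, a1.2} {a1.1} {a2.1, a4.1, a4.2} {a2.2} {a3.1} {a3.2}, second {out.1} {out.2, a2.2} {a1.1} {a1.2, a3.1} {a2.1} {a3.2} {a4.1} {a4.2}

Reducing the first expression gives {out.1, out.2, a1.2} {a1.1} {a2.1, a4.1, a4.2} {a2.2} {a3.1} {a3.2}
Reducing the second expression gives {out.1} {out.2, a2.2} {a1.1} {a1.2, a3.1} {a2.1} {a3.2} {a4.1} {a4.2}
The normal forms differ: not equal.


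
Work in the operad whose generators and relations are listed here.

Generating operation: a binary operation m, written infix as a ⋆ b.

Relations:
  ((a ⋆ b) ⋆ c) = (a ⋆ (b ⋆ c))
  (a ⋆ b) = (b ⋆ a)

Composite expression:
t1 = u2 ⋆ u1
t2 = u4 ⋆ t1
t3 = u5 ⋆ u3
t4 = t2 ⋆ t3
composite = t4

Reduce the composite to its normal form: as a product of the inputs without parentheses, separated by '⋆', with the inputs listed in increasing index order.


u1 ⋆ u2 ⋆ u3 ⋆ u4 ⋆ u5


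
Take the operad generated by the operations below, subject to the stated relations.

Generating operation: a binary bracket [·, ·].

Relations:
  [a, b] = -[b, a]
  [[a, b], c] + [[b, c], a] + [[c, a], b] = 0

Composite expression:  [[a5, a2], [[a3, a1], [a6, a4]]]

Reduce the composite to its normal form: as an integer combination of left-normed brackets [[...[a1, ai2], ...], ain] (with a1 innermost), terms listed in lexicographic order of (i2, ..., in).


Left-normed coefficients sit on the a1-initial expansion words.
Composite bracket: [[a5, a2], [[a3, a1], [a6, a4]]]
The bracket unfolds into 32 signed words via [a, b] = ab - ba (2^5 = 32).
Collect the words opening with a1:
  a1a3a4a6a2a5 appears with sign +1, giving the term +[[[[[a1, a3], a4], a6], a2], a5]
  a1a3a4a6a5a2 appears with sign -1, giving the term -[[[[[a1, a3], a4], a6], a5], a2]
  a1a3a6a4a2a5 appears with sign -1, giving the term -[[[[[a1, a3], a6], a4], a2], a5]
  a1a3a6a4a5a2 appears with sign +1, giving the term +[[[[[a1, a3], a6], a4], a5], a2]

[[[[[a1, a3], a4], a6], a2], a5] - [[[[[a1, a3], a4], a6], a5], a2] - [[[[[a1, a3], a6], a4], a2], a5] + [[[[[a1, a3], a6], a4], a5], a2]


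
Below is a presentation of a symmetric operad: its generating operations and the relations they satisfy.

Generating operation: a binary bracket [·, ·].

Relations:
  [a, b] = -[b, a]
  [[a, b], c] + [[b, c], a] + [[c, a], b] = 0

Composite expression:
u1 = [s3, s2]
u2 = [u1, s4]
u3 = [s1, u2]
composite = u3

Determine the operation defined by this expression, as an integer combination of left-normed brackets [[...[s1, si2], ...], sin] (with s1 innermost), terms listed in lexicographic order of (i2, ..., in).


-[[[s1, s2], s3], s4] + [[[s1, s3], s2], s4] + [[[s1, s4], s2], s3] - [[[s1, s4], s3], s2]

A multilinear Lie element is pinned by s1-initial words (s1 innermost).
Composite bracket: [s1, [[s3, s2], s4]]
Expanding via [a, b] = ab - ba: 8 signed words (2^3 = 8).
Words beginning with s1 determine it all:
  word s1s2s3s4 has sign -1, contributing -[[[s1, s2], s3], s4]
  word s1s3s2s4 has sign +1, contributing +[[[s1, s3], s2], s4]
  word s1s4s2s3 has sign +1, contributing +[[[s1, s4], s2], s3]
  word s1s4s3s2 has sign -1, contributing -[[[s1, s4], s3], s2]


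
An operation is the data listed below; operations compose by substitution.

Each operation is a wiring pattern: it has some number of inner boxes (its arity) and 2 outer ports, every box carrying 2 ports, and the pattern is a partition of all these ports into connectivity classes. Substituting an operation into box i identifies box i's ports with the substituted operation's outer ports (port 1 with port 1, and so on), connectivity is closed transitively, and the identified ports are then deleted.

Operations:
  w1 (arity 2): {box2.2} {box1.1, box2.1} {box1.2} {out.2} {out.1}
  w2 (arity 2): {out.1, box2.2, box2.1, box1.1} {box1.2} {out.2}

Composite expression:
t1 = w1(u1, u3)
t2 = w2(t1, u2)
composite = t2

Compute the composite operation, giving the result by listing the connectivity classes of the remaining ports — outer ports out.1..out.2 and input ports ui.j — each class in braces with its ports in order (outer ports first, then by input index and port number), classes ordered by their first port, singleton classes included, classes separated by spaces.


{out.1, u2.1, u2.2} {out.2} {u1.1, u3.1} {u1.2} {u3.2}


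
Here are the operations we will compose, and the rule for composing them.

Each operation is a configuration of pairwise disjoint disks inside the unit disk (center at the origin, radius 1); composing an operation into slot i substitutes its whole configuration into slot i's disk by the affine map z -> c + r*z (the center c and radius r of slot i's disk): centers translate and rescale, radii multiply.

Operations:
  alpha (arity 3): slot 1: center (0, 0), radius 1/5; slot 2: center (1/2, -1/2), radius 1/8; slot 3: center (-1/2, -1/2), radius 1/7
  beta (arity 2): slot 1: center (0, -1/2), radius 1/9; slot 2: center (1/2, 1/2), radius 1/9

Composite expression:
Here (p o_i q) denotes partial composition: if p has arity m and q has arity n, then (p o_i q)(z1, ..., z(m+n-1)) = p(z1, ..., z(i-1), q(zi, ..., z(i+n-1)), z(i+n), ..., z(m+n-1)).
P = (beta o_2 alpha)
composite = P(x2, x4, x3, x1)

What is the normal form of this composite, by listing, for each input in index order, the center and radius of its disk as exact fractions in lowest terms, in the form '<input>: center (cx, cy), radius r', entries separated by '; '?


Each x-disk chains the slot maps above it in beta; radii multiply.
x2: after 1 affine step, its disk has center (0, -1/2), radius 1/9
x4: after 2 affine steps, its disk has center (1/2, 1/2), radius 1/45
x3: after 2 affine steps, its disk has center (5/9, 4/9), radius 1/72
x1: after 2 affine steps, its disk has center (4/9, 4/9), radius 1/63

x1: center (4/9, 4/9), radius 1/63; x2: center (0, -1/2), radius 1/9; x3: center (5/9, 4/9), radius 1/72; x4: center (1/2, 1/2), radius 1/45


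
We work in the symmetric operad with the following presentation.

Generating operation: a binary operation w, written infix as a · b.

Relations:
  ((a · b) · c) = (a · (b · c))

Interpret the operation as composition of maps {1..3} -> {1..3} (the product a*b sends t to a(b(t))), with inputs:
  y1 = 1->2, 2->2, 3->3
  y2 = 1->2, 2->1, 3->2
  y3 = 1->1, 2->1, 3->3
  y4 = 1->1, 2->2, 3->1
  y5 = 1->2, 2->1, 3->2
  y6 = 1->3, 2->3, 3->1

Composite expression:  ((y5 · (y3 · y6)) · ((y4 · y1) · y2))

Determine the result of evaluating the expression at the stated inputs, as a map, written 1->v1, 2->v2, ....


(y3 · y6) = 1->3, 2->3, 3->1
(y5 · (y3 · y6)) = 1->2, 2->2, 3->2
(y4 · y1) = 1->2, 2->2, 3->1
((y4 · y1) · y2) = 1->2, 2->2, 3->2
((y5 · (y3 · y6)) · ((y4 · y1) · y2)) = 1->2, 2->2, 3->2

1->2, 2->2, 3->2


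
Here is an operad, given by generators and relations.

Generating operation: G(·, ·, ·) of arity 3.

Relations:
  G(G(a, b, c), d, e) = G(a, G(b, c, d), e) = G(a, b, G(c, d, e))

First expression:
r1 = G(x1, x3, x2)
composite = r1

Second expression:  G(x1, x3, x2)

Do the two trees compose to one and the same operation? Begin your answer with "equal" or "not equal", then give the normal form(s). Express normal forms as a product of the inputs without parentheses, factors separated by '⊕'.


equal — both sides give x1 ⊕ x3 ⊕ x2

Reducing the first expression gives x1 ⊕ x3 ⊕ x2
Reducing the second expression gives x1 ⊕ x3 ⊕ x2
Identical normal forms: equal.


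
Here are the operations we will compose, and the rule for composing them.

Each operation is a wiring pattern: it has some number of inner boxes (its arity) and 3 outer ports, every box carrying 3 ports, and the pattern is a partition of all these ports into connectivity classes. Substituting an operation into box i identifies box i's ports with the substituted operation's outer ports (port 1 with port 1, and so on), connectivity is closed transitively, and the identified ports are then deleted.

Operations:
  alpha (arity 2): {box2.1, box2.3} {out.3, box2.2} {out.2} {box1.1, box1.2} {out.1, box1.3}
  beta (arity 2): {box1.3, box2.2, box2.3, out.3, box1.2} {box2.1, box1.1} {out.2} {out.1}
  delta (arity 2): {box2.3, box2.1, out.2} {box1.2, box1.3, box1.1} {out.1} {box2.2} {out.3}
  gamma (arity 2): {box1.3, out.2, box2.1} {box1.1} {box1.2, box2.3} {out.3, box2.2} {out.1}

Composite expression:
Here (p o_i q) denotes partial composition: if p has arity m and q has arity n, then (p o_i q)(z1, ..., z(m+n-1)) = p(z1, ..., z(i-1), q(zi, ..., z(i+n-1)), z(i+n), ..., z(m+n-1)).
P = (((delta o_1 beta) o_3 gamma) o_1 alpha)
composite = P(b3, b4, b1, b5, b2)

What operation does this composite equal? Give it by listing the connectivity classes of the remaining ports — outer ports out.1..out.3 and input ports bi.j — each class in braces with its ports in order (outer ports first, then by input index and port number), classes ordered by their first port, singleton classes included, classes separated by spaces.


Substituting into delta glues patterns; closure does the rest.
alpha over (b3, b4) gives {out.1, b3.3} {out.2} {out.3, b4.2} {b3.1, b3.2} {b4.1, b4.3}, out.j being that stage's outer ports
beta over (b3, b4, b1) gives {out.1} {out.2} {out.3, b1.2, b1.3, b4.2} {b1.1, b3.3} {b3.1, b3.2} {b4.1, b4.3}, out.j being that stage's outer ports
gamma over (b5, b2) gives {out.1} {out.2, b2.1, b5.3} {out.3, b2.2} {b2.3, b5.2} {b5.1}, out.j being that stage's outer ports
delta over (b3, b4, b1, b5, b2) gives {out.1} {out.2, b2.2} {out.3} {b1.1, b3.3} {b1.2, b1.3, b4.2} {b2.1, b5.3} {b2.3, b5.2} {b3.1, b3.2} {b4.1, b4.3} {b5.1}, out.j being that stage's outer ports

{out.1} {out.2, b2.2} {out.3} {b1.1, b3.3} {b1.2, b1.3, b4.2} {b2.1, b5.3} {b2.3, b5.2} {b3.1, b3.2} {b4.1, b4.3} {b5.1}


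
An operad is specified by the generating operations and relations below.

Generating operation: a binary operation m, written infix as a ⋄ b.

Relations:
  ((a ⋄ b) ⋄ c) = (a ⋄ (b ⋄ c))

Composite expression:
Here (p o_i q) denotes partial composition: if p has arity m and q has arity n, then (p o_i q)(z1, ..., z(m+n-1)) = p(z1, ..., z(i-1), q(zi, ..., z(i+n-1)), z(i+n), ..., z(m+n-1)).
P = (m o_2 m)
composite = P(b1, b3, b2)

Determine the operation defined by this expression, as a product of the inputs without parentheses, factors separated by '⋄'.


b1 ⋄ b3 ⋄ b2

All parenthesizations of m agree; list the b-inputs left to right.
(b3 ⋄ b2) unparenthesizes to b3 ⋄ b2
(b1 ⋄ (b3 ⋄ b2)) unparenthesizes to b1 ⋄ b3 ⋄ b2


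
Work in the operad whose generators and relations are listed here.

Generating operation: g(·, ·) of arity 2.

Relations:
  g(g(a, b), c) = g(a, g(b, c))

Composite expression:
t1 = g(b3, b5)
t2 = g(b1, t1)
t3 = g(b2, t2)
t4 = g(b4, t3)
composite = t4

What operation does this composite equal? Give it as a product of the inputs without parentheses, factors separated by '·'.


b4 · b2 · b1 · b3 · b5

Associativity of g dissolves the nesting; only the b-input order survives.
g(b3, b5) collapses to b3 · b5
g(b1, g(b3, b5)) collapses to b1 · b3 · b5
g(b2, g(b1, g(b3, b5))) collapses to b2 · b1 · b3 · b5
g(b4, g(b2, g(b1, g(b3, b5)))) collapses to b4 · b2 · b1 · b3 · b5


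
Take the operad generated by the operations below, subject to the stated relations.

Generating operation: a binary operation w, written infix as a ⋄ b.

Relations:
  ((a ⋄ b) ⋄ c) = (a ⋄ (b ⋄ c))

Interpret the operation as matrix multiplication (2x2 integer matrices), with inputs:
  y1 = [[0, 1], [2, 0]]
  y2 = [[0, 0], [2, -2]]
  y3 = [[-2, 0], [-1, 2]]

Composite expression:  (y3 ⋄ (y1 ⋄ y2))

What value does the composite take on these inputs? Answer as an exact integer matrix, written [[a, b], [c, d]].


(y1 ⋄ y2) = [[2, -2], [0, 0]]
(y3 ⋄ (y1 ⋄ y2)) = [[-4, 4], [-2, 2]]

[[-4, 4], [-2, 2]]


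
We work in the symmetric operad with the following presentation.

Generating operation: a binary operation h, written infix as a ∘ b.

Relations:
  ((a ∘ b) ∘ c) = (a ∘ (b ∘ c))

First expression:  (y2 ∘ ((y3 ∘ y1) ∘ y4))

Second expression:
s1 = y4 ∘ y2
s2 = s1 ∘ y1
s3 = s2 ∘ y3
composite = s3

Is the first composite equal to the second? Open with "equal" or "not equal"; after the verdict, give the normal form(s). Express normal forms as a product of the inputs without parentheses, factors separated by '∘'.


not equal; the first gives y2 ∘ y3 ∘ y1 ∘ y4 and the second y4 ∘ y2 ∘ y1 ∘ y3

In normal form, the first expression is y2 ∘ y3 ∘ y1 ∘ y4
In normal form, the second expression is y4 ∘ y2 ∘ y1 ∘ y3
Distinct normal forms: not equal.


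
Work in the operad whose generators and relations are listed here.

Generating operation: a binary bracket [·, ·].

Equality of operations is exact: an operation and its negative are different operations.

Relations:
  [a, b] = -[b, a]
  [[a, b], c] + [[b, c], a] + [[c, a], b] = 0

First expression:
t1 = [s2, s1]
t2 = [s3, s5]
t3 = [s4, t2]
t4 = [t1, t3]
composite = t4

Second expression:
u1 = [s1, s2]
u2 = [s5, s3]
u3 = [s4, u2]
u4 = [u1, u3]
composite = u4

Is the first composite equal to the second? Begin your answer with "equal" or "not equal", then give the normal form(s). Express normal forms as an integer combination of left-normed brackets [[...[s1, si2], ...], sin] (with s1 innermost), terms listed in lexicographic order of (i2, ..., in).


The first expression reduces to [[[[s1, s2], s3], s5], s4] - [[[[s1, s2], s4], s3], s5] + [[[[s1, s2], s4], s5], s3] - [[[[s1, s2], s5], s3], s4]
The second expression reduces to [[[[s1, s2], s3], s5], s4] - [[[[s1, s2], s4], s3], s5] + [[[[s1, s2], s4], s5], s3] - [[[[s1, s2], s5], s3], s4]
Both agree, so they are equal.

equal; both compose to [[[[s1, s2], s3], s5], s4] - [[[[s1, s2], s4], s3], s5] + [[[[s1, s2], s4], s5], s3] - [[[[s1, s2], s5], s3], s4]


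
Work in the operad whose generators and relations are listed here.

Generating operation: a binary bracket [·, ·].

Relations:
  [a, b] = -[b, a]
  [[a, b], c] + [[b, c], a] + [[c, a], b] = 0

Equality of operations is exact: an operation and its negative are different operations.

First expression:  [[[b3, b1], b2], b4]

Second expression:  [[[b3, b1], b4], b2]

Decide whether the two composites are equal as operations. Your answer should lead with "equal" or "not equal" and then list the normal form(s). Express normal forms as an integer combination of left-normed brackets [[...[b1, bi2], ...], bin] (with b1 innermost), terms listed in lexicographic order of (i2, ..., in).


Reducing the first expression gives -[[[b1, b3], b2], b4]
Reducing the second expression gives -[[[b1, b3], b4], b2]
Different reductions; not equal.

not equal: they reduce to -[[[b1, b3], b2], b4] and -[[[b1, b3], b4], b2]


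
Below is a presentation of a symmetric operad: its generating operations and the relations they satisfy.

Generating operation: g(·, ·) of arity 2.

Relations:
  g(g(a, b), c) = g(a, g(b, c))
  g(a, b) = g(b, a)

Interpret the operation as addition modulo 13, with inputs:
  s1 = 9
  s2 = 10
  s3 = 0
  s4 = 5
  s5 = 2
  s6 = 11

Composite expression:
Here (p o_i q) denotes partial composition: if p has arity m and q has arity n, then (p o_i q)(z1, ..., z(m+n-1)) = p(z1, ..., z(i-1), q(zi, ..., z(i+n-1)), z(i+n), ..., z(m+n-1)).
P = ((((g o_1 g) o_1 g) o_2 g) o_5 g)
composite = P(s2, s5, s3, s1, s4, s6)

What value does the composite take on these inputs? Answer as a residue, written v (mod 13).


11 (mod 13)

g(s5, s3) = 2
g(s2, g(s5, s3)) = 12
g(g(s2, g(s5, s3)), s1) = 8
g(s4, s6) = 3
g(g(g(s2, g(s5, s3)), s1), g(s4, s6)) = 11


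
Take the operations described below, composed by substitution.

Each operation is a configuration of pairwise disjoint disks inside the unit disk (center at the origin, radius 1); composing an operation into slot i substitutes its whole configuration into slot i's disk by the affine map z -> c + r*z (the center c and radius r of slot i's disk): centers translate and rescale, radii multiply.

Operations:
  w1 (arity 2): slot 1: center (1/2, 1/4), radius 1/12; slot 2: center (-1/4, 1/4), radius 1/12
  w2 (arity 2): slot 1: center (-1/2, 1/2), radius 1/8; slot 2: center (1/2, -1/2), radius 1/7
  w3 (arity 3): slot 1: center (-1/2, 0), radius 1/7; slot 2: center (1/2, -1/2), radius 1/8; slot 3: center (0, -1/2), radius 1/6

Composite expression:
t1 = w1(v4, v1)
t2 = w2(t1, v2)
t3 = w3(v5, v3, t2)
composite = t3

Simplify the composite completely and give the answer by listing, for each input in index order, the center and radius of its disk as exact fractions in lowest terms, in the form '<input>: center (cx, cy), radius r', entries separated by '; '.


v1: center (-17/192, -79/192), radius 1/576; v2: center (1/12, -7/12), radius 1/42; v3: center (1/2, -1/2), radius 1/8; v4: center (-7/96, -79/192), radius 1/576; v5: center (-1/2, 0), radius 1/7

Nesting under w3 composes maps z -> c + r*z down each v-path.
v5: after 1 affine step, its disk has center (-1/2, 0), radius 1/7
v3: after 1 affine step, its disk has center (1/2, -1/2), radius 1/8
v4: after 3 affine steps, its disk has center (-7/96, -79/192), radius 1/576
v1: after 3 affine steps, its disk has center (-17/192, -79/192), radius 1/576
v2: after 2 affine steps, its disk has center (1/12, -7/12), radius 1/42


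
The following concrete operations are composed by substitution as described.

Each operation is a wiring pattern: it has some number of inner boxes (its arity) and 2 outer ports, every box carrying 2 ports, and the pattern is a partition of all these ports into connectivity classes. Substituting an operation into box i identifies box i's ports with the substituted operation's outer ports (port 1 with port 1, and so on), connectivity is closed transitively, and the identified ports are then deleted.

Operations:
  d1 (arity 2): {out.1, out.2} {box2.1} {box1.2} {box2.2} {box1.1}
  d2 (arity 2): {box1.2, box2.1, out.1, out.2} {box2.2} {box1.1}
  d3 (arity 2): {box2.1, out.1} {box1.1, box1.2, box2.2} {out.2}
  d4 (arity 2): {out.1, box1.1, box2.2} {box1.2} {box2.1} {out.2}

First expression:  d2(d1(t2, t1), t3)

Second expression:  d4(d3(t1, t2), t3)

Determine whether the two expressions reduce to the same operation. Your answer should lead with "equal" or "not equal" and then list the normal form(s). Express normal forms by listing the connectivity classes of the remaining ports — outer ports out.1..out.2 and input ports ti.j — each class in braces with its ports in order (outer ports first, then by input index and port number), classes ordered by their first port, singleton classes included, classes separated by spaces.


In normal form, the first expression is {out.1, out.2, t3.1} {t1.1} {t1.2} {t2.1} {t2.2} {t3.2}
In normal form, the second expression is {out.1, t2.1, t3.2} {out.2} {t1.1, t1.2, t2.2} {t3.1}
The forms do not match — not equal.

not equal — first {out.1, out.2, t3.1} {t1.1} {t1.2} {t2.1} {t2.2} {t3.2}, second {out.1, t2.1, t3.2} {out.2} {t1.1, t1.2, t2.2} {t3.1}


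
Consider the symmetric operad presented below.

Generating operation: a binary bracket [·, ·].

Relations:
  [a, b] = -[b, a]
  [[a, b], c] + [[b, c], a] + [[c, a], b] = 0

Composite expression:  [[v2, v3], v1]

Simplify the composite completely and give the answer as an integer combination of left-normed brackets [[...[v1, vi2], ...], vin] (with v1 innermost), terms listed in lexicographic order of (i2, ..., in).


-[[v1, v2], v3] + [[v1, v3], v2]

Left-normed coefficients sit on the v1-initial expansion words.
Composite bracket: [[v2, v3], v1]
Under [a, b] = ab - ba we get 4 signed associative words (2^2 = 4).
The v1-initial words carry the normal form:
  v1v2v3 (sign -1) contributes -[[v1, v2], v3]
  v1v3v2 (sign +1) contributes +[[v1, v3], v2]


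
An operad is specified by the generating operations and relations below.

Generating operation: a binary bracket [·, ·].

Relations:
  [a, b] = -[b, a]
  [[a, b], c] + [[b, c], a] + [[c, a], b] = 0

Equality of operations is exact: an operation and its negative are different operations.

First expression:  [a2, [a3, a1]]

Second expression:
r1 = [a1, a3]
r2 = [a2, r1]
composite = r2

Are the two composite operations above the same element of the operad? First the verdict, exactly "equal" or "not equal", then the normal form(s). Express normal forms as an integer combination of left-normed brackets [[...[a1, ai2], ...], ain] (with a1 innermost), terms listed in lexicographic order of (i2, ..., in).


The first composite normalizes to [[a1, a3], a2]
The second composite normalizes to -[[a1, a3], a2]
The normal forms differ: not equal.

not equal; the first gives [[a1, a3], a2] and the second -[[a1, a3], a2]


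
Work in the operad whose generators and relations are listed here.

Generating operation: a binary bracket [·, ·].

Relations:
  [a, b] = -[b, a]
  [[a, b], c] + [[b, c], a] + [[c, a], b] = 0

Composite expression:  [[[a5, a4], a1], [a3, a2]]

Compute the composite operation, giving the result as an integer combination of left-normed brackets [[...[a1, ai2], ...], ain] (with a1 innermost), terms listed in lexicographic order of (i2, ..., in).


-[[[[a1, a4], a5], a2], a3] + [[[[a1, a4], a5], a3], a2] + [[[[a1, a5], a4], a2], a3] - [[[[a1, a5], a4], a3], a2]

A multilinear Lie element is pinned by a1-initial words (a1 innermost).
Composite bracket: [[[a5, a4], a1], [a3, a2]]
Expanding via [a, b] = ab - ba: 16 signed words (2^4 = 16).
Collect the words opening with a1:
  the word a1a4a5a2a3 carries sign -1 and contributes -[[[[a1, a4], a5], a2], a3]
  the word a1a4a5a3a2 carries sign +1 and contributes +[[[[a1, a4], a5], a3], a2]
  the word a1a5a4a2a3 carries sign +1 and contributes +[[[[a1, a5], a4], a2], a3]
  the word a1a5a4a3a2 carries sign -1 and contributes -[[[[a1, a5], a4], a3], a2]


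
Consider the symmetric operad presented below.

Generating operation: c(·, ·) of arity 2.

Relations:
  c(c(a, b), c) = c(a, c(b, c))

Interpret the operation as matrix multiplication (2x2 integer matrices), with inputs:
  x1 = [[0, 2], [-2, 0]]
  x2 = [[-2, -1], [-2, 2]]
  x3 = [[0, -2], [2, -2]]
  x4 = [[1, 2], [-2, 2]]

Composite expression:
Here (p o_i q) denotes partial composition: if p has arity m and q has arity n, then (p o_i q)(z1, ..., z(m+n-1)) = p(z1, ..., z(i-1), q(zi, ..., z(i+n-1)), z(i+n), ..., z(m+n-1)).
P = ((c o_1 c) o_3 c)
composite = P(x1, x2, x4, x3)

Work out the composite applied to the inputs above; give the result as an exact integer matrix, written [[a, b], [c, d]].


[[0, 24], [24, -24]]

c(x1, x2) = [[-4, 4], [4, 2]]
c(x4, x3) = [[4, -6], [4, 0]]
c(c(x1, x2), c(x4, x3)) = [[0, 24], [24, -24]]


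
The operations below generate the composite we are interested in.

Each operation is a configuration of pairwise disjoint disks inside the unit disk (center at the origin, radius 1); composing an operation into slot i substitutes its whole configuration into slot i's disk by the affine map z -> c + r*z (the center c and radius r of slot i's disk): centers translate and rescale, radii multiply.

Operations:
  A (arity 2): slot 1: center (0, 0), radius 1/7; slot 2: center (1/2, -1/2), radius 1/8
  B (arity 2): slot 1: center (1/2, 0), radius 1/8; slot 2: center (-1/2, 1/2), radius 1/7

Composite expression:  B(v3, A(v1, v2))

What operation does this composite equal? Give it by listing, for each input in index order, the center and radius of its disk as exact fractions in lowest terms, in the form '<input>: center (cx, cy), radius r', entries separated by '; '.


v1: center (-1/2, 1/2), radius 1/49; v2: center (-3/7, 3/7), radius 1/56; v3: center (1/2, 0), radius 1/8

Below B, radii multiply path by path; the v-disk centers shift.
v3 passes through 1 substitution, ending at center (1/2, 0), radius 1/8
v1 passes through 2 substitutions, ending at center (-1/2, 1/2), radius 1/49
v2 passes through 2 substitutions, ending at center (-3/7, 3/7), radius 1/56


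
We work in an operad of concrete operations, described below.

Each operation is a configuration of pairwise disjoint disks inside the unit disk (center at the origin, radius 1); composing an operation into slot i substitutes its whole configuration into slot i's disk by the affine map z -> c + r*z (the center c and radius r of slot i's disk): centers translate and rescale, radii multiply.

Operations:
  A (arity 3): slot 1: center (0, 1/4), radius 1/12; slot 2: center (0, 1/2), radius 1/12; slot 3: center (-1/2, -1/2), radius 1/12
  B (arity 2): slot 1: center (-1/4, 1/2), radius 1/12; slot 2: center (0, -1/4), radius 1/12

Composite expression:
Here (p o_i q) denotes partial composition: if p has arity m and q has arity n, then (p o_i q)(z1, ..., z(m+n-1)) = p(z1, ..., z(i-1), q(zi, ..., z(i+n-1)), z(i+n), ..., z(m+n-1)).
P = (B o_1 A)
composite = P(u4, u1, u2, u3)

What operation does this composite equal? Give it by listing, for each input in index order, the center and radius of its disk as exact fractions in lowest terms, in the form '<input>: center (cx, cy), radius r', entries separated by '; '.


u1: center (-1/4, 13/24), radius 1/144; u2: center (-7/24, 11/24), radius 1/144; u3: center (0, -1/4), radius 1/12; u4: center (-1/4, 25/48), radius 1/144

Affine substitution under B: radii multiply and u-centers shift.
input u4: composing its 2 substitution steps yields center (-1/4, 25/48), radius 1/144
input u1: composing its 2 substitution steps yields center (-1/4, 13/24), radius 1/144
input u2: composing its 2 substitution steps yields center (-7/24, 11/24), radius 1/144
input u3: composing its 1 substitution step yields center (0, -1/4), radius 1/12


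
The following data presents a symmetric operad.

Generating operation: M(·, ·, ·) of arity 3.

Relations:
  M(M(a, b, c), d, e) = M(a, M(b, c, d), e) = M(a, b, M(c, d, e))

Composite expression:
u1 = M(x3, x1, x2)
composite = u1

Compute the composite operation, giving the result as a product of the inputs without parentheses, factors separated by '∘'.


Associativity of M dissolves the nesting; only the x-input order survives.
M(x3, x1, x2) spells out as x3 ∘ x1 ∘ x2

x3 ∘ x1 ∘ x2


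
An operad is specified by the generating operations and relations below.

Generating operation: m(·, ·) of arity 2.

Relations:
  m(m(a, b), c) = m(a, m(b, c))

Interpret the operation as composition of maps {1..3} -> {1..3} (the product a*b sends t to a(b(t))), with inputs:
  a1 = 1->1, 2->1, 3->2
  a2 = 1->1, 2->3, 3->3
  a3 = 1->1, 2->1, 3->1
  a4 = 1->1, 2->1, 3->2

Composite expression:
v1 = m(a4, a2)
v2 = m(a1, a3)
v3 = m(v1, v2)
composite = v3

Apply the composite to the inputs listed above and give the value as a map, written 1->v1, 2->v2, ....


1->1, 2->1, 3->1


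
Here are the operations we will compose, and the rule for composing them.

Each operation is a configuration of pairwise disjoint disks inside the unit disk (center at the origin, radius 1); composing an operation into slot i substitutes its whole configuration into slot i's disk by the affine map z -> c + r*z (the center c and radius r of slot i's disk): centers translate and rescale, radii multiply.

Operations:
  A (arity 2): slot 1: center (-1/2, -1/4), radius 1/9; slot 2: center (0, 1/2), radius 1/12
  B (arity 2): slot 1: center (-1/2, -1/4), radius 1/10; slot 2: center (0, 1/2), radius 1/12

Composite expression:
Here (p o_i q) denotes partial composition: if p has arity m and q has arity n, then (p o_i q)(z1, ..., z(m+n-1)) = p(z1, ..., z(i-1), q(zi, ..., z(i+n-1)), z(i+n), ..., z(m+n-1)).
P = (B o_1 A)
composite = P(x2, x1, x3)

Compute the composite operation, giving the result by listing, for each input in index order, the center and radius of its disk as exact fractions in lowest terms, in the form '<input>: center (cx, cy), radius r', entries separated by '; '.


Only the slot chain above each x matters under B; compose those maps.
for x2, the 2-step affine chain lands on center (-11/20, -11/40), radius 1/90
for x1, the 2-step affine chain lands on center (-1/2, -1/5), radius 1/120
for x3, the 1-step affine chain lands on center (0, 1/2), radius 1/12

x1: center (-1/2, -1/5), radius 1/120; x2: center (-11/20, -11/40), radius 1/90; x3: center (0, 1/2), radius 1/12
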